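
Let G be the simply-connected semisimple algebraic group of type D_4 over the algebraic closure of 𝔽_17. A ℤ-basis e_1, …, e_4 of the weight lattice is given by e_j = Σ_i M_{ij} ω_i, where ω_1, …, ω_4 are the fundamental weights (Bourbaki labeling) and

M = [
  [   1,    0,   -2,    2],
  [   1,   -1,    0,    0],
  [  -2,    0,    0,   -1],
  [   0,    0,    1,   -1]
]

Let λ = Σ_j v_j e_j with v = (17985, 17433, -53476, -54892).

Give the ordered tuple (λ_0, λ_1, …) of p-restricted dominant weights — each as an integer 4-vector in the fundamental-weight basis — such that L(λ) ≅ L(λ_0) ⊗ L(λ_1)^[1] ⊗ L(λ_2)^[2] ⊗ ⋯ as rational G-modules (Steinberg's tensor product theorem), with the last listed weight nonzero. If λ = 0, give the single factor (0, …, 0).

((6, 8, 1, 5), (7, 15, 8, 15), (1, 1, 14, 4), (3, 0, 3, 0))

Change of basis e → ω: c = M·v where v = (17985, 17433, -53476, -54892):
  c_1 = (1)·(17985) + (0)·(17433) + (-2)·(-53476) + (2)·(-54892) = 15153
  c_2 = (1)·(17985) + (-1)·(17433) + (0)·(-53476) + (0)·(-54892) = 552
  c_3 = (-2)·(17985) + (0)·(17433) + (0)·(-53476) + (-1)·(-54892) = 18922
  c_4 = (0)·(17985) + (0)·(17433) + (1)·(-53476) + (-1)·(-54892) = 1416
p = 17; digits c_i = Σ_j d_{ij}·17^j, 0 ≤ d_{ij} < 17:
  c_1 = 15153 = 6·17^0 + 7·17^1 + 1·17^2 + 3·17^3
  c_2 = 552 = 8·17^0 + 15·17^1 + 1·17^2
  c_3 = 18922 = 1·17^0 + 8·17^1 + 14·17^2 + 3·17^3
  c_4 = 1416 = 5·17^0 + 15·17^1 + 4·17^2
p-restricted factor λ_0 = (6, 8, 1, 5)
p-restricted factor λ_1 = (7, 15, 8, 15)
p-restricted factor λ_2 = (1, 1, 14, 4)
p-restricted factor λ_3 = (3, 0, 3, 0)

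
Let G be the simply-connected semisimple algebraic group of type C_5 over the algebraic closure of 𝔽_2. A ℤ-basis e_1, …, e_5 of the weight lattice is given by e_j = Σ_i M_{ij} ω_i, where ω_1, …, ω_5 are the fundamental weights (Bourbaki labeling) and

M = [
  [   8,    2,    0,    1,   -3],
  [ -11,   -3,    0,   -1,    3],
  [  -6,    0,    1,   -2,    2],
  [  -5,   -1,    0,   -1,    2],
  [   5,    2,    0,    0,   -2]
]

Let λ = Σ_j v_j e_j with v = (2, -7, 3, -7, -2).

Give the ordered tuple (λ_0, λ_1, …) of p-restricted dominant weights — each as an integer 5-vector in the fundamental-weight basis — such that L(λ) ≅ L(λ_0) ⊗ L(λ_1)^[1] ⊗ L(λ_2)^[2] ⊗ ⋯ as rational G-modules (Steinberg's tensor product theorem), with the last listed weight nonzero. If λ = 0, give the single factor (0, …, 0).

In the fundamental-weight basis, λ has coordinates c = M·v (v = (2, -7, 3, -7, -2)):
  c_1 = (8)·(2) + (2)·(-7) + (0)·(3) + (1)·(-7) + (-3)·(-2) = 1
  c_2 = (-11)·(2) + (-3)·(-7) + (0)·(3) + (-1)·(-7) + (3)·(-2) = 0
  c_3 = (-6)·(2) + (0)·(-7) + (1)·(3) + (-2)·(-7) + (2)·(-2) = 1
  c_4 = (-5)·(2) + (-1)·(-7) + (0)·(3) + (-1)·(-7) + (2)·(-2) = 0
  c_5 = (5)·(2) + (2)·(-7) + (0)·(3) + (0)·(-7) + (-2)·(-2) = 0
p = 2; digits c_i = Σ_j d_{ij}·2^j, 0 ≤ d_{ij} < 2:
  c_1 = 1 = 1·2^0
  c_2 = 0
  c_3 = 1 = 1·2^0
  c_4 = 0
  c_5 = 0
Factor λ_0 = (1, 0, 1, 0, 0)

((1, 0, 1, 0, 0),)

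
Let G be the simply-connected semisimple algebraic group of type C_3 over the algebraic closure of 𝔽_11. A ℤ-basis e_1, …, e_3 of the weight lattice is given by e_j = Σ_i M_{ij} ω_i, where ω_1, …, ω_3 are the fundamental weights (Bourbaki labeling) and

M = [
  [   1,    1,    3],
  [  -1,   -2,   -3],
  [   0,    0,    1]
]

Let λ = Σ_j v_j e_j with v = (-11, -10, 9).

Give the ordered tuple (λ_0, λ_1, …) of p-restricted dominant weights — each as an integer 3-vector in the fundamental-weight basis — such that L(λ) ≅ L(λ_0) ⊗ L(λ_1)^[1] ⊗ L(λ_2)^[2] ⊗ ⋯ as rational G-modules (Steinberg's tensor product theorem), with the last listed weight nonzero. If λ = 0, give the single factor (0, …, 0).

((6, 4, 9),)

ω-coordinates c = M·v, v = (-11, -10, 9):
  c_1 = (1)·(-11) + (1)·(-10) + (3)·(9) = 6
  c_2 = (-1)·(-11) + (-2)·(-10) + (-3)·(9) = 4
  c_3 = (0)·(-11) + (0)·(-10) + (1)·(9) = 9
Expand coordinatewise in base 11:
  c_1 = 6 = 6·11^0
  c_2 = 4 = 4·11^0
  c_3 = 9 = 9·11^0
Factor λ_0 = (6, 4, 9)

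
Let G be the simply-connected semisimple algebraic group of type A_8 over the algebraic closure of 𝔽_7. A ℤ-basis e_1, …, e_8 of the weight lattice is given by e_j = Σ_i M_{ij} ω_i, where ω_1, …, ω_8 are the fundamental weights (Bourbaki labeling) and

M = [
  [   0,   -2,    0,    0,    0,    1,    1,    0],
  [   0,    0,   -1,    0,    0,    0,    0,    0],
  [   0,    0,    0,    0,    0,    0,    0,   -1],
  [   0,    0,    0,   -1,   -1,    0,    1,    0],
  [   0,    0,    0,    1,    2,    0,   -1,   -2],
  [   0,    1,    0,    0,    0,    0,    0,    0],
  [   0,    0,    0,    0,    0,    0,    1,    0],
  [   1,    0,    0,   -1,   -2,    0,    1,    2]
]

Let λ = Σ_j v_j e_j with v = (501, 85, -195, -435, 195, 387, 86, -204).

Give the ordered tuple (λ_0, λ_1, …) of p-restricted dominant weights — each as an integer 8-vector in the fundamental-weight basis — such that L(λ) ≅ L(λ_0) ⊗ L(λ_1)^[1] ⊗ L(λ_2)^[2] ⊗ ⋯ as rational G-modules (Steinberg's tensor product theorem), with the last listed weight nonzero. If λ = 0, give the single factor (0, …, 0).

ω-coordinates c = M·v, v = (501, 85, -195, -435, 195, 387, 86, -204):
  c_1 = 0·501 + (-2)·(85) + (0)·(-195) + (0)·(-435) + 0·195 + 1·387 + 1·86 + (0)·(-204) = 303
  c_2 = 0·501 + 0·85 + (-1)·(-195) + (0)·(-435) + 0·195 + 0·387 + 0·86 + (0)·(-204) = 195
  c_3 = 0·501 + 0·85 + (0)·(-195) + (0)·(-435) + 0·195 + 0·387 + 0·86 + (-1)·(-204) = 204
  c_4 = 0·501 + 0·85 + (0)·(-195) + (-1)·(-435) + (-1)·(195) + 0·387 + 1·86 + (0)·(-204) = 326
  c_5 = 0·501 + 0·85 + (0)·(-195) + (1)·(-435) + 2·195 + 0·387 + (-1)·(86) + (-2)·(-204) = 277
  c_6 = 0·501 + 1·85 + (0)·(-195) + (0)·(-435) + 0·195 + 0·387 + 0·86 + (0)·(-204) = 85
  c_7 = 0·501 + 0·85 + (0)·(-195) + (0)·(-435) + 0·195 + 0·387 + 1·86 + (0)·(-204) = 86
  c_8 = 1·501 + 0·85 + (0)·(-195) + (-1)·(-435) + (-2)·(195) + 0·387 + 1·86 + (2)·(-204) = 224
Expand coordinatewise in base 7:
  c_1 = 303 = 2·7^0 + 1·7^1 + 6·7^2
  c_2 = 195 = 6·7^0 + 6·7^1 + 3·7^2
  c_3 = 204 = 1·7^0 + 1·7^1 + 4·7^2
  c_4 = 326 = 4·7^0 + 4·7^1 + 6·7^2
  c_5 = 277 = 4·7^0 + 4·7^1 + 5·7^2
  c_6 = 85 = 1·7^0 + 5·7^1 + 1·7^2
  c_7 = 86 = 2·7^0 + 5·7^1 + 1·7^2
  c_8 = 224 = 0·7^0 + 4·7^1 + 4·7^2
λ_0 = (2, 6, 1, 4, 4, 1, 2, 0)
λ_1 = (1, 6, 1, 4, 4, 5, 5, 4)
λ_2 = (6, 3, 4, 6, 5, 1, 1, 4)

((2, 6, 1, 4, 4, 1, 2, 0), (1, 6, 1, 4, 4, 5, 5, 4), (6, 3, 4, 6, 5, 1, 1, 4))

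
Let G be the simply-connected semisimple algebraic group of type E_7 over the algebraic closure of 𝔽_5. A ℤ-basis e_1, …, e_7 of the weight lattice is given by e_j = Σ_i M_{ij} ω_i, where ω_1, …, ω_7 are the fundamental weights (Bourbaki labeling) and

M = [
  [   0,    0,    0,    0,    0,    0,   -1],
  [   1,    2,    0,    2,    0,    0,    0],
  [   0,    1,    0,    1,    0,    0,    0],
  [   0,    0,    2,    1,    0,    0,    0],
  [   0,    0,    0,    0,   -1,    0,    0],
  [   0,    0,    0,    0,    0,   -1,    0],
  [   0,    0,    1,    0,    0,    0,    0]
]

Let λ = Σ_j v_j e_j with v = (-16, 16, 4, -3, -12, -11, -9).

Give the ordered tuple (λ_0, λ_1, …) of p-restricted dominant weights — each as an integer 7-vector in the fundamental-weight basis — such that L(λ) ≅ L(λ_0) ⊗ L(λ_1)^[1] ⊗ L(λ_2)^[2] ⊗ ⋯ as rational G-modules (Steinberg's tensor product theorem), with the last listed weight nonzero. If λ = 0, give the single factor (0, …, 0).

((4, 0, 3, 0, 2, 1, 4), (1, 2, 2, 1, 2, 2, 0))

In the fundamental-weight basis, λ has coordinates c = M·v (v = (-16, 16, 4, -3, -12, -11, -9)):
  c_1 = (0)·(-16) + 0·16 + 0·4 + (0)·(-3) + (0)·(-12) + (0)·(-11) + (-1)·(-9) = 9
  c_2 = (1)·(-16) + 2·16 + 0·4 + (2)·(-3) + (0)·(-12) + (0)·(-11) + (0)·(-9) = 10
  c_3 = (0)·(-16) + 1·16 + 0·4 + (1)·(-3) + (0)·(-12) + (0)·(-11) + (0)·(-9) = 13
  c_4 = (0)·(-16) + 0·16 + 2·4 + (1)·(-3) + (0)·(-12) + (0)·(-11) + (0)·(-9) = 5
  c_5 = (0)·(-16) + 0·16 + 0·4 + (0)·(-3) + (-1)·(-12) + (0)·(-11) + (0)·(-9) = 12
  c_6 = (0)·(-16) + 0·16 + 0·4 + (0)·(-3) + (0)·(-12) + (-1)·(-11) + (0)·(-9) = 11
  c_7 = (0)·(-16) + 0·16 + 1·4 + (0)·(-3) + (0)·(-12) + (0)·(-11) + (0)·(-9) = 4
p = 5; digits c_i = Σ_j d_{ij}·5^j, 0 ≤ d_{ij} < 5:
  c_1 = 9 = 4·5^0 + 1·5^1
  c_2 = 10 = 0·5^0 + 2·5^1
  c_3 = 13 = 3·5^0 + 2·5^1
  c_4 = 5 = 0·5^0 + 1·5^1
  c_5 = 12 = 2·5^0 + 2·5^1
  c_6 = 11 = 1·5^0 + 2·5^1
  c_7 = 4 = 4·5^0
Factor λ_0 = (4, 0, 3, 0, 2, 1, 4)
Factor λ_1 = (1, 2, 2, 1, 2, 2, 0)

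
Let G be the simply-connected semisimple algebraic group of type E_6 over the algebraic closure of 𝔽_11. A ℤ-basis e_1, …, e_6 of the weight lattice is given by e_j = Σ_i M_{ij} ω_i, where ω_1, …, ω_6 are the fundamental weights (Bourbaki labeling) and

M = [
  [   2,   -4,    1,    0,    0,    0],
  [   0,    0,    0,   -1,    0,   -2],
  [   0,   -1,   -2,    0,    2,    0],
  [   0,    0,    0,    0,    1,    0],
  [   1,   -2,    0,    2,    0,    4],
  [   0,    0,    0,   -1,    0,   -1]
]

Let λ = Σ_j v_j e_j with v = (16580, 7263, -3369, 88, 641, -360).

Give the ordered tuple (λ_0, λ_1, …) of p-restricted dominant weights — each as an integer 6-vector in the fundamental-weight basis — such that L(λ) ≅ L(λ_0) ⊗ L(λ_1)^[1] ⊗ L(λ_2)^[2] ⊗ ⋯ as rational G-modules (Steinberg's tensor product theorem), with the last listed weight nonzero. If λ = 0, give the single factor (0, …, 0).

Converting to the ω-basis (c_i = row i of M dotted with v = (16580, 7263, -3369, 88, 641, -360)):
  c_1 = (2)·(16580) + (-4)·(7263) + (1)·(-3369) + (0)·(88) + (0)·(641) + (0)·(-360) = 739
  c_2 = (0)·(16580) + (0)·(7263) + (0)·(-3369) + (-1)·(88) + (0)·(641) + (-2)·(-360) = 632
  c_3 = (0)·(16580) + (-1)·(7263) + (-2)·(-3369) + (0)·(88) + (2)·(641) + (0)·(-360) = 757
  c_4 = (0)·(16580) + (0)·(7263) + (0)·(-3369) + (0)·(88) + (1)·(641) + (0)·(-360) = 641
  c_5 = (1)·(16580) + (-2)·(7263) + (0)·(-3369) + (2)·(88) + (0)·(641) + (4)·(-360) = 790
  c_6 = (0)·(16580) + (0)·(7263) + (0)·(-3369) + (-1)·(88) + (0)·(641) + (-1)·(-360) = 272
Expand coordinatewise in base 11:
  c_1 = 739 = 2·11^0 + 1·11^1 + 6·11^2
  c_2 = 632 = 5·11^0 + 2·11^1 + 5·11^2
  c_3 = 757 = 9·11^0 + 2·11^1 + 6·11^2
  c_4 = 641 = 3·11^0 + 3·11^1 + 5·11^2
  c_5 = 790 = 9·11^0 + 5·11^1 + 6·11^2
  c_6 = 272 = 8·11^0 + 2·11^1 + 2·11^2
p-restricted factor λ_0 = (2, 5, 9, 3, 9, 8)
p-restricted factor λ_1 = (1, 2, 2, 3, 5, 2)
p-restricted factor λ_2 = (6, 5, 6, 5, 6, 2)

((2, 5, 9, 3, 9, 8), (1, 2, 2, 3, 5, 2), (6, 5, 6, 5, 6, 2))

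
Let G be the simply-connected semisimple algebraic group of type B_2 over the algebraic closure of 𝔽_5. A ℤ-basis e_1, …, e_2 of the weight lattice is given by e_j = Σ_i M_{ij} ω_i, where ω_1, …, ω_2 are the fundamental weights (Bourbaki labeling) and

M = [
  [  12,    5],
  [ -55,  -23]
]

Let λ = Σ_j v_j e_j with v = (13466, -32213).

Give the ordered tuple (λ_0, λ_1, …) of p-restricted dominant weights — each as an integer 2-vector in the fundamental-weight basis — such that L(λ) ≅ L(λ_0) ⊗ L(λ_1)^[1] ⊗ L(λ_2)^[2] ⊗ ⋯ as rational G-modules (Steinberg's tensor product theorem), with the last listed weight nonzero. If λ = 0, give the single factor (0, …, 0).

((2, 4), (0, 3), (1, 0), (4, 2))

Compute c_i = Σ_j M_{ij} v_j with v = (13466, -32213):
  c_1 = 12·13466 + (5)·(-32213) = 527
  c_2 = (-55)·(13466) + (-23)·(-32213) = 269
Base-5 expansion of each c_i:
  c_1 = 527 = 2·5^0 + 0·5^1 + 1·5^2 + 4·5^3
  c_2 = 269 = 4·5^0 + 3·5^1 + 0·5^2 + 2·5^3
λ_0 = (2, 4)
λ_1 = (0, 3)
λ_2 = (1, 0)
λ_3 = (4, 2)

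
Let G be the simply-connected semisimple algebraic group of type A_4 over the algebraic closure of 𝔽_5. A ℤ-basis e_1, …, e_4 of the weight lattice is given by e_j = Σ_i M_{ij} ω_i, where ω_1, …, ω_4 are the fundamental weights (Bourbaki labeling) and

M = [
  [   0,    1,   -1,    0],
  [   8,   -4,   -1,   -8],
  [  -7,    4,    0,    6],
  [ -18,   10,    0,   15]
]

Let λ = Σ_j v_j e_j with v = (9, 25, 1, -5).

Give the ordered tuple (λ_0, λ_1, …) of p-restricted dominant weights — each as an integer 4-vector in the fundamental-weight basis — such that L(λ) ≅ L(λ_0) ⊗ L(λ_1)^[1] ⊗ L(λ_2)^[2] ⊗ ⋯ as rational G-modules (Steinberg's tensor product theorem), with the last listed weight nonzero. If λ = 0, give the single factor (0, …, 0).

((4, 1, 2, 3), (4, 2, 1, 2))

ω-coordinates c = M·v, v = (9, 25, 1, -5):
  c_1 = 0*9 + 1*25 + -1*1 + 0*-5 = 24
  c_2 = 8*9 + -4*25 + -1*1 + -8*-5 = 11
  c_3 = -7*9 + 4*25 + 0*1 + 6*-5 = 7
  c_4 = -18*9 + 10*25 + 0*1 + 15*-5 = 13
p = 5; digits c_i = Σ_j d_{ij}·5^j, 0 ≤ d_{ij} < 5:
  c_1 = 24 = 4·5^0 + 4·5^1
  c_2 = 11 = 1·5^0 + 2·5^1
  c_3 = 7 = 2·5^0 + 1·5^1
  c_4 = 13 = 3·5^0 + 2·5^1
Factor λ_0 = (4, 1, 2, 3)
Factor λ_1 = (4, 2, 1, 2)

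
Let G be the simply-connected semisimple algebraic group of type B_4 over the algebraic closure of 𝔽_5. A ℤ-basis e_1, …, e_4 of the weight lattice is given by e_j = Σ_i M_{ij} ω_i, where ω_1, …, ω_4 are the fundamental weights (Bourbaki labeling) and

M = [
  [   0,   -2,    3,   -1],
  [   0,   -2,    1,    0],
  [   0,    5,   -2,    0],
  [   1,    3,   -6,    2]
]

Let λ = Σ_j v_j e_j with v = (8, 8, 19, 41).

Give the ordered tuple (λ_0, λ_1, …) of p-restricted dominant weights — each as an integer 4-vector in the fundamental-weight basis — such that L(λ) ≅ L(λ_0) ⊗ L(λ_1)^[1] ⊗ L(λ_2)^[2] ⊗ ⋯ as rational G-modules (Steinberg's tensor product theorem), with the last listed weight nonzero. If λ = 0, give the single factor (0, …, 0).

((0, 3, 2, 0),)

In the fundamental-weight basis, λ has coordinates c = M·v (v = (8, 8, 19, 41)):
  c_1 = 0·8 + (-2)·(8) + 3·19 + (-1)·(41) = 0
  c_2 = 0·8 + (-2)·(8) + 1·19 + 0·41 = 3
  c_3 = 0·8 + 5·8 + (-2)·(19) + 0·41 = 2
  c_4 = 1·8 + 3·8 + (-6)·(19) + 2·41 = 0
Writing each c_i in base p = 5:
  c_1 = 0
  c_2 = 3 = 3·5^0
  c_3 = 2 = 2·5^0
  c_4 = 0
p-restricted factor λ_0 = (0, 3, 2, 0)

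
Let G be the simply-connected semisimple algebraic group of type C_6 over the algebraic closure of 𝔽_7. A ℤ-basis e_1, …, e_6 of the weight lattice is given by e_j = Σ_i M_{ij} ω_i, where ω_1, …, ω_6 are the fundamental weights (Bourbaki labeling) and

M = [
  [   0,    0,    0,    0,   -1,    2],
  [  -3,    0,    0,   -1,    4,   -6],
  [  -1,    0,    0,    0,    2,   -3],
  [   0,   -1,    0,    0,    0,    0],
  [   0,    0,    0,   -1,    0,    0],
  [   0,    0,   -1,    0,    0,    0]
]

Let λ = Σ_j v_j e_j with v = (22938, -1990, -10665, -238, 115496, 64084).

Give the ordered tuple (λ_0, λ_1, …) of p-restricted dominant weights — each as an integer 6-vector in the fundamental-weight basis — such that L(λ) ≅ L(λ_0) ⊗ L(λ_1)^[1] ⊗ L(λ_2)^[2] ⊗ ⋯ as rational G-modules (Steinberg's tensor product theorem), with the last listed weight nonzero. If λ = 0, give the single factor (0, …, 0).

Change of basis e → ω: c = M·v where v = (22938, -1990, -10665, -238, 115496, 64084):
  c_1 = 0*22938 + 0*-1990 + 0*-10665 + 0*-238 + -1*115496 + 2*64084 = 12672
  c_2 = -3*22938 + 0*-1990 + 0*-10665 + -1*-238 + 4*115496 + -6*64084 = 8904
  c_3 = -1*22938 + 0*-1990 + 0*-10665 + 0*-238 + 2*115496 + -3*64084 = 15802
  c_4 = 0*22938 + -1*-1990 + 0*-10665 + 0*-238 + 0*115496 + 0*64084 = 1990
  c_5 = 0*22938 + 0*-1990 + 0*-10665 + -1*-238 + 0*115496 + 0*64084 = 238
  c_6 = 0*22938 + 0*-1990 + -1*-10665 + 0*-238 + 0*115496 + 0*64084 = 10665
p = 7; digits c_i = Σ_j d_{ij}·7^j, 0 ≤ d_{ij} < 7:
  c_1 = 12672 = 2·7^0 + 4·7^1 + 6·7^2 + 1·7^3 + 5·7^4
  c_2 = 8904 = 0·7^0 + 5·7^1 + 6·7^2 + 4·7^3 + 3·7^4
  c_3 = 15802 = 3·7^0 + 3·7^1 + 0·7^2 + 4·7^3 + 6·7^4
  c_4 = 1990 = 2·7^0 + 4·7^1 + 5·7^2 + 5·7^3
  c_5 = 238 = 0·7^0 + 6·7^1 + 4·7^2
  c_6 = 10665 = 4·7^0 + 4·7^1 + 0·7^2 + 3·7^3 + 4·7^4
Factor λ_0 = (2, 0, 3, 2, 0, 4)
Factor λ_1 = (4, 5, 3, 4, 6, 4)
Factor λ_2 = (6, 6, 0, 5, 4, 0)
Factor λ_3 = (1, 4, 4, 5, 0, 3)
Factor λ_4 = (5, 3, 6, 0, 0, 4)

((2, 0, 3, 2, 0, 4), (4, 5, 3, 4, 6, 4), (6, 6, 0, 5, 4, 0), (1, 4, 4, 5, 0, 3), (5, 3, 6, 0, 0, 4))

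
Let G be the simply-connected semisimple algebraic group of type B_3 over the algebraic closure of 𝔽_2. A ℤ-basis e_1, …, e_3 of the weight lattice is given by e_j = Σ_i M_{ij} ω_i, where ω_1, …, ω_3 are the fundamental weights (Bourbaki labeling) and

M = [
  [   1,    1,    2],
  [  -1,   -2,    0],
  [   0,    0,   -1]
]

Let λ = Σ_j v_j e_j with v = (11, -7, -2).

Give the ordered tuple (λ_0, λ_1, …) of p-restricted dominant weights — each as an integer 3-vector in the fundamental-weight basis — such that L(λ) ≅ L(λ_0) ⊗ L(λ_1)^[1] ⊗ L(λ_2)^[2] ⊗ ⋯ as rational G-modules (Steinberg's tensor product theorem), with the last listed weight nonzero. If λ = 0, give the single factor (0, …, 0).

((0, 1, 0), (0, 1, 1))

In the fundamental-weight basis, λ has coordinates c = M·v (v = (11, -7, -2)):
  c_1 = 1·11 + (1)·(-7) + (2)·(-2) = 0
  c_2 = (-1)·(11) + (-2)·(-7) + (0)·(-2) = 3
  c_3 = 0·11 + (0)·(-7) + (-1)·(-2) = 2
Expand coordinatewise in base 2:
  c_1 = 0
  c_2 = 3 = 1·2^0 + 1·2^1
  c_3 = 2 = 0·2^0 + 1·2^1
Factor λ_0 = (0, 1, 0)
Factor λ_1 = (0, 1, 1)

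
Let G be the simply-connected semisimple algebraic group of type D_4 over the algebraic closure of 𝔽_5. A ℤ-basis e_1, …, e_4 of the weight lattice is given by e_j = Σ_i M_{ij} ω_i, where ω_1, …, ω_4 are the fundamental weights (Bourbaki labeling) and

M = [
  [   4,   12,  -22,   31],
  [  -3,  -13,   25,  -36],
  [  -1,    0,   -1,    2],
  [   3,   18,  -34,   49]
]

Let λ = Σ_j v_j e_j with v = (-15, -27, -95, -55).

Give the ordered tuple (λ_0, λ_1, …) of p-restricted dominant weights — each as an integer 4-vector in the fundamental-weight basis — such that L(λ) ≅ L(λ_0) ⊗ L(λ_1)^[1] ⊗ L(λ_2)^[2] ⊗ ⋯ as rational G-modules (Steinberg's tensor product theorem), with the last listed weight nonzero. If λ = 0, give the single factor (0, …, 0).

Compute c_i = Σ_j M_{ij} v_j with v = (-15, -27, -95, -55):
  c_1 = (4)·(-15) + (12)·(-27) + (-22)·(-95) + (31)·(-55) = 1
  c_2 = (-3)·(-15) + (-13)·(-27) + (25)·(-95) + (-36)·(-55) = 1
  c_3 = (-1)·(-15) + (0)·(-27) + (-1)·(-95) + (2)·(-55) = 0
  c_4 = (3)·(-15) + (18)·(-27) + (-34)·(-95) + (49)·(-55) = 4
Expand coordinatewise in base 5:
  c_1 = 1 = 1·5^0
  c_2 = 1 = 1·5^0
  c_3 = 0
  c_4 = 4 = 4·5^0
p-restricted factor λ_0 = (1, 1, 0, 4)

((1, 1, 0, 4),)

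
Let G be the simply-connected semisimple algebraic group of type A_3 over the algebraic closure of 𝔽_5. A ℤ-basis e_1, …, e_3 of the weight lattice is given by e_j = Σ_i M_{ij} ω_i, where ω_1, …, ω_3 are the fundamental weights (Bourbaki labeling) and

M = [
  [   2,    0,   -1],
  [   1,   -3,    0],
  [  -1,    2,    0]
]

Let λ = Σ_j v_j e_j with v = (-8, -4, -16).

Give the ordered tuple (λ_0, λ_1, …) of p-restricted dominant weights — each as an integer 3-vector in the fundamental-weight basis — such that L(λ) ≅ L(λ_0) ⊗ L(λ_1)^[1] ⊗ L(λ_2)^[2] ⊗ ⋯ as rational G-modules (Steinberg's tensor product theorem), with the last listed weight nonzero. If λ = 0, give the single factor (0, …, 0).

((0, 4, 0),)

ω-coordinates c = M·v, v = (-8, -4, -16):
  c_1 = (2)·(-8) + (0)·(-4) + (-1)·(-16) = 0
  c_2 = (1)·(-8) + (-3)·(-4) + (0)·(-16) = 4
  c_3 = (-1)·(-8) + (2)·(-4) + (0)·(-16) = 0
p = 5; digits c_i = Σ_j d_{ij}·5^j, 0 ≤ d_{ij} < 5:
  c_1 = 0
  c_2 = 4 = 4·5^0
  c_3 = 0
p-restricted factor λ_0 = (0, 4, 0)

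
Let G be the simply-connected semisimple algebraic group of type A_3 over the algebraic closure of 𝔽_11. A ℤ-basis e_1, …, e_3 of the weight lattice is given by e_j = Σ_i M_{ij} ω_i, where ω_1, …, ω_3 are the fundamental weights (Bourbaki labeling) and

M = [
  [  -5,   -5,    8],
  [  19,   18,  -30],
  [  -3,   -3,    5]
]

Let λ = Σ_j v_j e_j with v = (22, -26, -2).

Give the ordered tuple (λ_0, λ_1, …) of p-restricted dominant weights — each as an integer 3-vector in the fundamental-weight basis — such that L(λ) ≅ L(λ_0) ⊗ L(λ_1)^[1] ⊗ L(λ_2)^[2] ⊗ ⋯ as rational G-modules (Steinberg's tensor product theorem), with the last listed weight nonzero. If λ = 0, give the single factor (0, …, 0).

Change of basis e → ω: c = M·v where v = (22, -26, -2):
  c_1 = (-5)·(22) + (-5)·(-26) + (8)·(-2) = 4
  c_2 = 19·22 + (18)·(-26) + (-30)·(-2) = 10
  c_3 = (-3)·(22) + (-3)·(-26) + (5)·(-2) = 2
Base-11 expansion of each c_i:
  c_1 = 4 = 4·11^0
  c_2 = 10 = 10·11^0
  c_3 = 2 = 2·11^0
Factor λ_0 = (4, 10, 2)

((4, 10, 2),)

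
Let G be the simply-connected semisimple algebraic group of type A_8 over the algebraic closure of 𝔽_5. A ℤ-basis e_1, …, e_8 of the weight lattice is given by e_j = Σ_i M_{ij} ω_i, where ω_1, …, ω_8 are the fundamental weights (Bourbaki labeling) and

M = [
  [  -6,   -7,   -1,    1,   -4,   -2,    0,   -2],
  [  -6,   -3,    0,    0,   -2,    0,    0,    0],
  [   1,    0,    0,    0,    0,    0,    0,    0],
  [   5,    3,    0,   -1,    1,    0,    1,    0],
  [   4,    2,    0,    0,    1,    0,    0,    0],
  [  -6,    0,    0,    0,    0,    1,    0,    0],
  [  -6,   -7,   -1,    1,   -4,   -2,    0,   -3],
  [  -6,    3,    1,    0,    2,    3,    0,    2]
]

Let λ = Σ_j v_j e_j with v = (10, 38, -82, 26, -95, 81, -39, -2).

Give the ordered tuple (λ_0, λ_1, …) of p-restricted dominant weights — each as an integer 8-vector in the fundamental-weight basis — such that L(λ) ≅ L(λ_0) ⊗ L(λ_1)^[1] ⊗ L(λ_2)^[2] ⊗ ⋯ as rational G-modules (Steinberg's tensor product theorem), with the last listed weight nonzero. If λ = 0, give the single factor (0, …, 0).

((4, 1, 0, 4, 1, 1, 1, 1), (0, 3, 2, 0, 4, 4, 1, 4))

Change of basis e → ω: c = M·v where v = (10, 38, -82, 26, -95, 81, -39, -2):
  c_1 = (-6)·(10) + (-7)·(38) + (-1)·(-82) + 1·26 + (-4)·(-95) + (-2)·(81) + (0)·(-39) + (-2)·(-2) = 4
  c_2 = (-6)·(10) + (-3)·(38) + (0)·(-82) + 0·26 + (-2)·(-95) + 0·81 + (0)·(-39) + (0)·(-2) = 16
  c_3 = 1·10 + 0·38 + (0)·(-82) + 0·26 + (0)·(-95) + 0·81 + (0)·(-39) + (0)·(-2) = 10
  c_4 = 5·10 + 3·38 + (0)·(-82) + (-1)·(26) + (1)·(-95) + 0·81 + (1)·(-39) + (0)·(-2) = 4
  c_5 = 4·10 + 2·38 + (0)·(-82) + 0·26 + (1)·(-95) + 0·81 + (0)·(-39) + (0)·(-2) = 21
  c_6 = (-6)·(10) + 0·38 + (0)·(-82) + 0·26 + (0)·(-95) + 1·81 + (0)·(-39) + (0)·(-2) = 21
  c_7 = (-6)·(10) + (-7)·(38) + (-1)·(-82) + 1·26 + (-4)·(-95) + (-2)·(81) + (0)·(-39) + (-3)·(-2) = 6
  c_8 = (-6)·(10) + 3·38 + (1)·(-82) + 0·26 + (2)·(-95) + 3·81 + (0)·(-39) + (2)·(-2) = 21
p = 5; digits c_i = Σ_j d_{ij}·5^j, 0 ≤ d_{ij} < 5:
  c_1 = 4 = 4·5^0
  c_2 = 16 = 1·5^0 + 3·5^1
  c_3 = 10 = 0·5^0 + 2·5^1
  c_4 = 4 = 4·5^0
  c_5 = 21 = 1·5^0 + 4·5^1
  c_6 = 21 = 1·5^0 + 4·5^1
  c_7 = 6 = 1·5^0 + 1·5^1
  c_8 = 21 = 1·5^0 + 4·5^1
p-restricted factor λ_0 = (4, 1, 0, 4, 1, 1, 1, 1)
p-restricted factor λ_1 = (0, 3, 2, 0, 4, 4, 1, 4)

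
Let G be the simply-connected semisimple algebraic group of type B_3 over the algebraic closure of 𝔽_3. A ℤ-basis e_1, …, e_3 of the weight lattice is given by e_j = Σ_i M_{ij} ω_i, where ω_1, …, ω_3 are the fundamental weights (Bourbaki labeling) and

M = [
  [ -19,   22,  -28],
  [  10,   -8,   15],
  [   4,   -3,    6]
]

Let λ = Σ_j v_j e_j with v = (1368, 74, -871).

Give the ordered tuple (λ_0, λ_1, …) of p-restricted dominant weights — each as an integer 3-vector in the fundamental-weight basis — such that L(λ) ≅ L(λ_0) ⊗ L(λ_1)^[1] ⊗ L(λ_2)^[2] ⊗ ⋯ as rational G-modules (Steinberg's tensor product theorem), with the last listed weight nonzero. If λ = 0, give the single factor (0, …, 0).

Compute c_i = Σ_j M_{ij} v_j with v = (1368, 74, -871):
  c_1 = (-19)·(1368) + (22)·(74) + (-28)·(-871) = 24
  c_2 = (10)·(1368) + (-8)·(74) + (15)·(-871) = 23
  c_3 = (4)·(1368) + (-3)·(74) + (6)·(-871) = 24
Base-3 expansion of each c_i:
  c_1 = 24 = 0·3^0 + 2·3^1 + 2·3^2
  c_2 = 23 = 2·3^0 + 1·3^1 + 2·3^2
  c_3 = 24 = 0·3^0 + 2·3^1 + 2·3^2
Factor λ_0 = (0, 2, 0)
Factor λ_1 = (2, 1, 2)
Factor λ_2 = (2, 2, 2)

((0, 2, 0), (2, 1, 2), (2, 2, 2))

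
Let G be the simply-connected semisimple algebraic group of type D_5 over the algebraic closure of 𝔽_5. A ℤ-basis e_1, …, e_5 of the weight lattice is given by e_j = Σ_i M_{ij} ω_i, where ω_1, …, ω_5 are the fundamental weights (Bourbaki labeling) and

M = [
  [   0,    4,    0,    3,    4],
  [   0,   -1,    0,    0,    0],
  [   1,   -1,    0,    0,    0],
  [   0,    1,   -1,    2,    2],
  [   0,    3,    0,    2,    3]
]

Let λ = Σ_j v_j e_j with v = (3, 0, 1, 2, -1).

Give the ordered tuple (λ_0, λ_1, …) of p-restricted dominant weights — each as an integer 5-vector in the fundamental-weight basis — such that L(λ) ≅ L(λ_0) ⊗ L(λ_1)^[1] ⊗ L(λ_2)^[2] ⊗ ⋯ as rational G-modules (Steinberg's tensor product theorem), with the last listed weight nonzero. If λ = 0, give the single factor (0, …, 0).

Converting to the ω-basis (c_i = row i of M dotted with v = (3, 0, 1, 2, -1)):
  c_1 = (0)·(3) + (4)·(0) + (0)·(1) + (3)·(2) + (4)·(-1) = 2
  c_2 = (0)·(3) + (-1)·(0) + (0)·(1) + (0)·(2) + (0)·(-1) = 0
  c_3 = (1)·(3) + (-1)·(0) + (0)·(1) + (0)·(2) + (0)·(-1) = 3
  c_4 = (0)·(3) + (1)·(0) + (-1)·(1) + (2)·(2) + (2)·(-1) = 1
  c_5 = (0)·(3) + (3)·(0) + (0)·(1) + (2)·(2) + (3)·(-1) = 1
Expand coordinatewise in base 5:
  c_1 = 2 = 2·5^0
  c_2 = 0
  c_3 = 3 = 3·5^0
  c_4 = 1 = 1·5^0
  c_5 = 1 = 1·5^0
p-restricted factor λ_0 = (2, 0, 3, 1, 1)

((2, 0, 3, 1, 1),)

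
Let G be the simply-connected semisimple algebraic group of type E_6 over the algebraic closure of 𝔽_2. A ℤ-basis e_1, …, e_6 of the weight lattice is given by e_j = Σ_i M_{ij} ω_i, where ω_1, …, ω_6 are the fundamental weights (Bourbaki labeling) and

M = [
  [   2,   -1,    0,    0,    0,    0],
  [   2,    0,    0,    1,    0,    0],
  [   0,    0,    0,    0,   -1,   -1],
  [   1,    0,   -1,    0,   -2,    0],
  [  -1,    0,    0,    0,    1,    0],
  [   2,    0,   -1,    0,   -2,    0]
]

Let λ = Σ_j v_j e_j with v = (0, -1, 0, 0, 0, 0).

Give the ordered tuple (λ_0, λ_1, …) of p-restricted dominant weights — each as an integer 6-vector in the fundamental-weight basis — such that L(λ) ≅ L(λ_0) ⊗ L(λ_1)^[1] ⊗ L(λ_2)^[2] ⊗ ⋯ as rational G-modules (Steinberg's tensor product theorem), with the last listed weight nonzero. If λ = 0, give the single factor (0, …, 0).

Change of basis e → ω: c = M·v where v = (0, -1, 0, 0, 0, 0):
  c_1 = 2·0 + (-1)·(-1) + 0·0 + 0·0 + 0·0 + 0·0 = 1
  c_2 = 2·0 + (0)·(-1) + 0·0 + 1·0 + 0·0 + 0·0 = 0
  c_3 = 0·0 + (0)·(-1) + 0·0 + 0·0 + (-1)·(0) + (-1)·(0) = 0
  c_4 = 1·0 + (0)·(-1) + (-1)·(0) + 0·0 + (-2)·(0) + 0·0 = 0
  c_5 = (-1)·(0) + (0)·(-1) + 0·0 + 0·0 + 1·0 + 0·0 = 0
  c_6 = 2·0 + (0)·(-1) + (-1)·(0) + 0·0 + (-2)·(0) + 0·0 = 0
Expand coordinatewise in base 2:
  c_1 = 1 = 1·2^0
  c_2 = 0
  c_3 = 0
  c_4 = 0
  c_5 = 0
  c_6 = 0
Factor λ_0 = (1, 0, 0, 0, 0, 0)

((1, 0, 0, 0, 0, 0),)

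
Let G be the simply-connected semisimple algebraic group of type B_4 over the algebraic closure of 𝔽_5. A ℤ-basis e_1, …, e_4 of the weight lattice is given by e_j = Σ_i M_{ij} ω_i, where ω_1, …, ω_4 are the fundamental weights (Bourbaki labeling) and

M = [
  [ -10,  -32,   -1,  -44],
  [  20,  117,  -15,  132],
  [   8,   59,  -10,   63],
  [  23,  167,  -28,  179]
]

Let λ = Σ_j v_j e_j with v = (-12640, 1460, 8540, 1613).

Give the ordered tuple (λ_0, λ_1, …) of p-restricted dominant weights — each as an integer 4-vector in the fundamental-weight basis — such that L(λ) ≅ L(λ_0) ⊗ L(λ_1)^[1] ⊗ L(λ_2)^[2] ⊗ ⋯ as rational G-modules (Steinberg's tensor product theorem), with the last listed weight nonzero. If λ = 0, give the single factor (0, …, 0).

Change of basis e → ω: c = M·v where v = (-12640, 1460, 8540, 1613):
  c_1 = (-10)·(-12640) + (-32)·(1460) + (-1)·(8540) + (-44)·(1613) = 168
  c_2 = (20)·(-12640) + (117)·(1460) + (-15)·(8540) + (132)·(1613) = 2836
  c_3 = (8)·(-12640) + (59)·(1460) + (-10)·(8540) + (63)·(1613) = 1239
  c_4 = (23)·(-12640) + (167)·(1460) + (-28)·(8540) + (179)·(1613) = 2707
Base-5 expansion of each c_i:
  c_1 = 168 = 3·5^0 + 3·5^1 + 1·5^2 + 1·5^3
  c_2 = 2836 = 1·5^0 + 2·5^1 + 3·5^2 + 2·5^3 + 4·5^4
  c_3 = 1239 = 4·5^0 + 2·5^1 + 4·5^2 + 4·5^3 + 1·5^4
  c_4 = 2707 = 2·5^0 + 1·5^1 + 3·5^2 + 1·5^3 + 4·5^4
p-restricted factor λ_0 = (3, 1, 4, 2)
p-restricted factor λ_1 = (3, 2, 2, 1)
p-restricted factor λ_2 = (1, 3, 4, 3)
p-restricted factor λ_3 = (1, 2, 4, 1)
p-restricted factor λ_4 = (0, 4, 1, 4)

((3, 1, 4, 2), (3, 2, 2, 1), (1, 3, 4, 3), (1, 2, 4, 1), (0, 4, 1, 4))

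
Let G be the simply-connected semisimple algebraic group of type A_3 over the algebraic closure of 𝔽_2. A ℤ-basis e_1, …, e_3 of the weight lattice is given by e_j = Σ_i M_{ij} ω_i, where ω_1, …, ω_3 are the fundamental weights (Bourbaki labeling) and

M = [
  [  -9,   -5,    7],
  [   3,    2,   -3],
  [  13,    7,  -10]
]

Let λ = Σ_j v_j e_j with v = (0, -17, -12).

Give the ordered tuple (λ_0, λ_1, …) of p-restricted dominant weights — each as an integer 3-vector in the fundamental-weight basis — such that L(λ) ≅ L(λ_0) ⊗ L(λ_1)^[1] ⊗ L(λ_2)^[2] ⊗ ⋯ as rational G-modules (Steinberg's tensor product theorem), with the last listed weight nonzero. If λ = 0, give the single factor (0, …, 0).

Converting to the ω-basis (c_i = row i of M dotted with v = (0, -17, -12)):
  c_1 = -9*0 + -5*-17 + 7*-12 = 1
  c_2 = 3*0 + 2*-17 + -3*-12 = 2
  c_3 = 13*0 + 7*-17 + -10*-12 = 1
Base-2 expansion of each c_i:
  c_1 = 1 = 1·2^0
  c_2 = 2 = 0·2^0 + 1·2^1
  c_3 = 1 = 1·2^0
λ_0 = (1, 0, 1)
λ_1 = (0, 1, 0)

((1, 0, 1), (0, 1, 0))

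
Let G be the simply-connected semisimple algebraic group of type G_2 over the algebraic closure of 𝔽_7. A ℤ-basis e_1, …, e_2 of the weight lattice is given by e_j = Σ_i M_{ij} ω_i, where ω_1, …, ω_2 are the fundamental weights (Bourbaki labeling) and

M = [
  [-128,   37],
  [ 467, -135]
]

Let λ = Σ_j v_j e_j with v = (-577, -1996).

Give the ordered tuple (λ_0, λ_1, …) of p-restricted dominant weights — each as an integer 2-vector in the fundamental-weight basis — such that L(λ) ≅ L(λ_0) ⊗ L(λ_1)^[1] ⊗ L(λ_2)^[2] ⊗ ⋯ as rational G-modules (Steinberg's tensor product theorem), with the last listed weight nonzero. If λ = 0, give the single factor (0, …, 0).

ω-coordinates c = M·v, v = (-577, -1996):
  c_1 = -128*-577 + 37*-1996 = 4
  c_2 = 467*-577 + -135*-1996 = 1
p = 7; digits c_i = Σ_j d_{ij}·7^j, 0 ≤ d_{ij} < 7:
  c_1 = 4 = 4·7^0
  c_2 = 1 = 1·7^0
Factor λ_0 = (4, 1)

((4, 1),)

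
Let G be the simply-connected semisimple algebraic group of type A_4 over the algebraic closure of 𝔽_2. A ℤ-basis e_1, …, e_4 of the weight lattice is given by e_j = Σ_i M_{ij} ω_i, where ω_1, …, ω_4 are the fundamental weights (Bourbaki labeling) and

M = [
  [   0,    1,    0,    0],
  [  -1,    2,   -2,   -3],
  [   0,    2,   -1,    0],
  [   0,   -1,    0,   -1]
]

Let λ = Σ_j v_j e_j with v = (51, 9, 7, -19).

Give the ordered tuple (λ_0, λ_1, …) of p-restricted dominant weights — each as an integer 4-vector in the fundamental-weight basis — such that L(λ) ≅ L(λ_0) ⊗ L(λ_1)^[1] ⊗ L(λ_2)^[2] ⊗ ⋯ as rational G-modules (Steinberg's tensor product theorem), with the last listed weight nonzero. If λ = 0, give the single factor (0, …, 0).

ω-coordinates c = M·v, v = (51, 9, 7, -19):
  c_1 = (0)·(51) + (1)·(9) + (0)·(7) + (0)·(-19) = 9
  c_2 = (-1)·(51) + (2)·(9) + (-2)·(7) + (-3)·(-19) = 10
  c_3 = (0)·(51) + (2)·(9) + (-1)·(7) + (0)·(-19) = 11
  c_4 = (0)·(51) + (-1)·(9) + (0)·(7) + (-1)·(-19) = 10
Base-2 expansion of each c_i:
  c_1 = 9 = 1·2^0 + 0·2^1 + 0·2^2 + 1·2^3
  c_2 = 10 = 0·2^0 + 1·2^1 + 0·2^2 + 1·2^3
  c_3 = 11 = 1·2^0 + 1·2^1 + 0·2^2 + 1·2^3
  c_4 = 10 = 0·2^0 + 1·2^1 + 0·2^2 + 1·2^3
λ_0 = (1, 0, 1, 0)
λ_1 = (0, 1, 1, 1)
λ_2 = (0, 0, 0, 0)
λ_3 = (1, 1, 1, 1)

((1, 0, 1, 0), (0, 1, 1, 1), (0, 0, 0, 0), (1, 1, 1, 1))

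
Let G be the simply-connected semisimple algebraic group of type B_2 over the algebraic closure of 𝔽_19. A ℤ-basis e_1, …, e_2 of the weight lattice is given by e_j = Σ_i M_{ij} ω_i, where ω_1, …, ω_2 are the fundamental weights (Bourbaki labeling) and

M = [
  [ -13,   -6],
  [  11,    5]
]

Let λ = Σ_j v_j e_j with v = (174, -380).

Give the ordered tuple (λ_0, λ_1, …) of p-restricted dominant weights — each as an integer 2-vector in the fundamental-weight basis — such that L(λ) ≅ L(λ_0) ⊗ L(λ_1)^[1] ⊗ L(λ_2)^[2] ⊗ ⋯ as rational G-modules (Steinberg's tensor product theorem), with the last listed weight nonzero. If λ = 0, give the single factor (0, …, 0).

Change of basis e → ω: c = M·v where v = (174, -380):
  c_1 = -13*174 + -6*-380 = 18
  c_2 = 11*174 + 5*-380 = 14
Expand coordinatewise in base 19:
  c_1 = 18 = 18·19^0
  c_2 = 14 = 14·19^0
Factor λ_0 = (18, 14)

((18, 14),)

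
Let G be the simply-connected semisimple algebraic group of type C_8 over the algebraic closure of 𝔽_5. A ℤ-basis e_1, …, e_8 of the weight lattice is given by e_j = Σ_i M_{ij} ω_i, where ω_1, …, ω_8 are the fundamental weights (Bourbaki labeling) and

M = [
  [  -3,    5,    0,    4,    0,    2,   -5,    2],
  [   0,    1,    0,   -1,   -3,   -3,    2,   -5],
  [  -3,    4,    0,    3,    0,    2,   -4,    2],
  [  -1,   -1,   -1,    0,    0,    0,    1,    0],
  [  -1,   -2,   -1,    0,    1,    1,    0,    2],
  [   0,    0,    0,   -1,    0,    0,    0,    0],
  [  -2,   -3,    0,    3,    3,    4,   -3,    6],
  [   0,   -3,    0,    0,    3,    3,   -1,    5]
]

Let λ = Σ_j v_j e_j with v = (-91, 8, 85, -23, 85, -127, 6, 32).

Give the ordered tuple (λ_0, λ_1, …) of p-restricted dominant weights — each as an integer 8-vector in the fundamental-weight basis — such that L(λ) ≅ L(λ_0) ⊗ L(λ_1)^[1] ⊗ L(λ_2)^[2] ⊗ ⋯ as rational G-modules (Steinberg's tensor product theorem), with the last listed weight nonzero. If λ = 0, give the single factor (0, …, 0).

Compute c_i = Σ_j M_{ij} v_j with v = (-91, 8, 85, -23, 85, -127, 6, 32):
  c_1 = -3*-91 + 5*8 + 0*85 + 4*-23 + 0*85 + 2*-127 + -5*6 + 2*32 = 1
  c_2 = 0*-91 + 1*8 + 0*85 + -1*-23 + -3*85 + -3*-127 + 2*6 + -5*32 = 9
  c_3 = -3*-91 + 4*8 + 0*85 + 3*-23 + 0*85 + 2*-127 + -4*6 + 2*32 = 22
  c_4 = -1*-91 + -1*8 + -1*85 + 0*-23 + 0*85 + 0*-127 + 1*6 + 0*32 = 4
  c_5 = -1*-91 + -2*8 + -1*85 + 0*-23 + 1*85 + 1*-127 + 0*6 + 2*32 = 12
  c_6 = 0*-91 + 0*8 + 0*85 + -1*-23 + 0*85 + 0*-127 + 0*6 + 0*32 = 23
  c_7 = -2*-91 + -3*8 + 0*85 + 3*-23 + 3*85 + 4*-127 + -3*6 + 6*32 = 10
  c_8 = 0*-91 + -3*8 + 0*85 + 0*-23 + 3*85 + 3*-127 + -1*6 + 5*32 = 4
Writing each c_i in base p = 5:
  c_1 = 1 = 1·5^0
  c_2 = 9 = 4·5^0 + 1·5^1
  c_3 = 22 = 2·5^0 + 4·5^1
  c_4 = 4 = 4·5^0
  c_5 = 12 = 2·5^0 + 2·5^1
  c_6 = 23 = 3·5^0 + 4·5^1
  c_7 = 10 = 0·5^0 + 2·5^1
  c_8 = 4 = 4·5^0
Factor λ_0 = (1, 4, 2, 4, 2, 3, 0, 4)
Factor λ_1 = (0, 1, 4, 0, 2, 4, 2, 0)

((1, 4, 2, 4, 2, 3, 0, 4), (0, 1, 4, 0, 2, 4, 2, 0))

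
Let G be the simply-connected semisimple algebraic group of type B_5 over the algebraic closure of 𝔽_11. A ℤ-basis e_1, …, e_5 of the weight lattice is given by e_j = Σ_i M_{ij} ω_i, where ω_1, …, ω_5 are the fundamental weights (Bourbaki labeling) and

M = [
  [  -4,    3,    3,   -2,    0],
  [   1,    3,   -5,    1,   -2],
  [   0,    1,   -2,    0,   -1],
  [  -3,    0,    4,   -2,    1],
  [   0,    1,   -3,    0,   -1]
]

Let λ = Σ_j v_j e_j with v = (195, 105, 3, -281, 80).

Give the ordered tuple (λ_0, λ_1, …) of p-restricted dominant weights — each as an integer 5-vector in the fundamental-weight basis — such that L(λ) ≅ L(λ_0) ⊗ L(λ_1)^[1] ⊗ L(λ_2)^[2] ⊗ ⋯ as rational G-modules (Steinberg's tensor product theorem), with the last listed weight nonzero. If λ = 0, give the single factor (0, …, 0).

Change of basis e → ω: c = M·v where v = (195, 105, 3, -281, 80):
  c_1 = (-4)·(195) + 3·105 + 3·3 + (-2)·(-281) + 0·80 = 106
  c_2 = 1·195 + 3·105 + (-5)·(3) + (1)·(-281) + (-2)·(80) = 54
  c_3 = 0·195 + 1·105 + (-2)·(3) + (0)·(-281) + (-1)·(80) = 19
  c_4 = (-3)·(195) + 0·105 + 4·3 + (-2)·(-281) + 1·80 = 69
  c_5 = 0·195 + 1·105 + (-3)·(3) + (0)·(-281) + (-1)·(80) = 16
Expand coordinatewise in base 11:
  c_1 = 106 = 7·11^0 + 9·11^1
  c_2 = 54 = 10·11^0 + 4·11^1
  c_3 = 19 = 8·11^0 + 1·11^1
  c_4 = 69 = 3·11^0 + 6·11^1
  c_5 = 16 = 5·11^0 + 1·11^1
p-restricted factor λ_0 = (7, 10, 8, 3, 5)
p-restricted factor λ_1 = (9, 4, 1, 6, 1)

((7, 10, 8, 3, 5), (9, 4, 1, 6, 1))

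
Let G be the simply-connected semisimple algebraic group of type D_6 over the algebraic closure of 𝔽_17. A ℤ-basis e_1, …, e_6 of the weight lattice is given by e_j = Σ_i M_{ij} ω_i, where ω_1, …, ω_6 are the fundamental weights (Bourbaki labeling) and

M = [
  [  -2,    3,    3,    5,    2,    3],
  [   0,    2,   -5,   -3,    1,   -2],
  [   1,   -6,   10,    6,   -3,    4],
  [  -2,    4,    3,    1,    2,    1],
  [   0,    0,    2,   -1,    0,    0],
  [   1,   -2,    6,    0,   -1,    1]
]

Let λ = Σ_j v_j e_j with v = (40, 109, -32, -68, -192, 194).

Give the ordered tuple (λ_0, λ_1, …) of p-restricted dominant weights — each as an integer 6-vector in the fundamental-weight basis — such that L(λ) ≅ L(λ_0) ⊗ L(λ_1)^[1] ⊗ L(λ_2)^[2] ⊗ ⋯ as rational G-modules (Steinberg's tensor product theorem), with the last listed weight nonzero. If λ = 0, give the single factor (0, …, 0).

ω-coordinates c = M·v, v = (40, 109, -32, -68, -192, 194):
  c_1 = (-2)·(40) + (3)·(109) + (3)·(-32) + (5)·(-68) + (2)·(-192) + (3)·(194) = 9
  c_2 = (0)·(40) + (2)·(109) + (-5)·(-32) + (-3)·(-68) + (1)·(-192) + (-2)·(194) = 2
  c_3 = (1)·(40) + (-6)·(109) + (10)·(-32) + (6)·(-68) + (-3)·(-192) + (4)·(194) = 10
  c_4 = (-2)·(40) + (4)·(109) + (3)·(-32) + (1)·(-68) + (2)·(-192) + (1)·(194) = 2
  c_5 = (0)·(40) + (0)·(109) + (2)·(-32) + (-1)·(-68) + (0)·(-192) + (0)·(194) = 4
  c_6 = (1)·(40) + (-2)·(109) + (6)·(-32) + (0)·(-68) + (-1)·(-192) + (1)·(194) = 16
Base-17 expansion of each c_i:
  c_1 = 9 = 9·17^0
  c_2 = 2 = 2·17^0
  c_3 = 10 = 10·17^0
  c_4 = 2 = 2·17^0
  c_5 = 4 = 4·17^0
  c_6 = 16 = 16·17^0
λ_0 = (9, 2, 10, 2, 4, 16)

((9, 2, 10, 2, 4, 16),)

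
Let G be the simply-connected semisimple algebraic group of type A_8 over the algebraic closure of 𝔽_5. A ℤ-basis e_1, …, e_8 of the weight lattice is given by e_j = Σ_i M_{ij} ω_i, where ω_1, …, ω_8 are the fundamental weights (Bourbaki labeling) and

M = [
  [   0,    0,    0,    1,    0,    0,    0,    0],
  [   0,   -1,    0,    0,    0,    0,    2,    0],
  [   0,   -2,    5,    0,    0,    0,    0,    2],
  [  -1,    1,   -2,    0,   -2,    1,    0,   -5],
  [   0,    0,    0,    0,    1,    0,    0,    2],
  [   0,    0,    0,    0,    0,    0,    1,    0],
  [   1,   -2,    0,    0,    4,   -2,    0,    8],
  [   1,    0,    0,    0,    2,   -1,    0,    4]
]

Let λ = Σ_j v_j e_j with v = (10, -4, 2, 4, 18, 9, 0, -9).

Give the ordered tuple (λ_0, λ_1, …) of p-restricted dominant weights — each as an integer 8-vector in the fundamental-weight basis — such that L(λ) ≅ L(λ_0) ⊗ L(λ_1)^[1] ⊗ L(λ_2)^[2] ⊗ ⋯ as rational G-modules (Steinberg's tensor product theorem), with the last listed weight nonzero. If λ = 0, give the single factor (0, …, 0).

Change of basis e → ω: c = M·v where v = (10, -4, 2, 4, 18, 9, 0, -9):
  c_1 = 0*10 + 0*-4 + 0*2 + 1*4 + 0*18 + 0*9 + 0*0 + 0*-9 = 4
  c_2 = 0*10 + -1*-4 + 0*2 + 0*4 + 0*18 + 0*9 + 2*0 + 0*-9 = 4
  c_3 = 0*10 + -2*-4 + 5*2 + 0*4 + 0*18 + 0*9 + 0*0 + 2*-9 = 0
  c_4 = -1*10 + 1*-4 + -2*2 + 0*4 + -2*18 + 1*9 + 0*0 + -5*-9 = 0
  c_5 = 0*10 + 0*-4 + 0*2 + 0*4 + 1*18 + 0*9 + 0*0 + 2*-9 = 0
  c_6 = 0*10 + 0*-4 + 0*2 + 0*4 + 0*18 + 0*9 + 1*0 + 0*-9 = 0
  c_7 = 1*10 + -2*-4 + 0*2 + 0*4 + 4*18 + -2*9 + 0*0 + 8*-9 = 0
  c_8 = 1*10 + 0*-4 + 0*2 + 0*4 + 2*18 + -1*9 + 0*0 + 4*-9 = 1
Base-5 expansion of each c_i:
  c_1 = 4 = 4·5^0
  c_2 = 4 = 4·5^0
  c_3 = 0
  c_4 = 0
  c_5 = 0
  c_6 = 0
  c_7 = 0
  c_8 = 1 = 1·5^0
Factor λ_0 = (4, 4, 0, 0, 0, 0, 0, 1)

((4, 4, 0, 0, 0, 0, 0, 1),)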